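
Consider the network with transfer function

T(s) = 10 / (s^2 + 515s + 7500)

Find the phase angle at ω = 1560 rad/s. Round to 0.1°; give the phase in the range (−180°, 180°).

Substitute s = j1560:
Numerator: 10 = 10 + j0
Denominator: (j1560)^2 + 515(j1560) + 7500 = -2426100 + j803400
|N| = √(10² + 0²) ≈ 10, ∠N ≈ 0.00°
|D| = √(2426100² + 803400²) ≈ 2.5557e+06, ∠D ≈ 161.68°
∠T = 0.00° − 161.68° = -161.68°

-161.7°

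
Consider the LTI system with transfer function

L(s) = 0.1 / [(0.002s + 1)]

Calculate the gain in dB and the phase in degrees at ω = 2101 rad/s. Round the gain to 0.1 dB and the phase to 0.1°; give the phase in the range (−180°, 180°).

At ω = 2101 rad/s:
pole (1 + j2101·0.002) = 1 + j4.202 → |·| ≈ 4.3194, ∠ ≈ 76.61°
|L| = 0.1 · 1 / (4.3194) ≈ 0.023151
Gain = 20 log₁₀(0.023151) ≈ -32.71 dB
∠L = (0°) − (76.61°) = -76.61°

-32.7 dB, -76.6°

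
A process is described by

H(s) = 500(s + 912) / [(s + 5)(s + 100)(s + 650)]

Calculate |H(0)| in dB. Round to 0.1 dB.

2.9 dB

H(0) = 500·912 / (5·100·650) ≈ 1.4031
20 log₁₀(1.4031) ≈ 2.94 dB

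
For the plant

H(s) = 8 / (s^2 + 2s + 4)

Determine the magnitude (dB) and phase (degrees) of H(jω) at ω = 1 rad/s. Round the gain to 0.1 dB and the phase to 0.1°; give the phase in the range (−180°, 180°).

6.9 dB, -33.7°

At s = jω = j1:
quadratic: (j1)² + 2·j1 + 4 = 3 + j2 → |·| ≈ 3.6056, ∠ ≈ 33.69°
|H| = 8 / 3.6056 ≈ 2.2188
Gain = 20 log₁₀(2.2188) ≈ 6.92 dB
∠H = 0.00° − 33.69° = -33.69°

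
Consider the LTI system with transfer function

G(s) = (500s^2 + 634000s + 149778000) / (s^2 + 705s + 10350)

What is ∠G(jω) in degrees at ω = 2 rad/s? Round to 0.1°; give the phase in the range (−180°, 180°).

Substitute s = j2:
Numerator: 500(j2)^2 + 634000(j2) + 149778000 = 149776000 + j1268000
Denominator: (j2)^2 + 705(j2) + 10350 = 10346 + j1410
|N| = √(149776000² + 1268000²) ≈ 1.4978e+08, ∠N ≈ 0.49°
|D| = √(10346² + 1410²) ≈ 10442, ∠D ≈ 7.76°
∠G = 0.49° − 7.76° = -7.27°

-7.3°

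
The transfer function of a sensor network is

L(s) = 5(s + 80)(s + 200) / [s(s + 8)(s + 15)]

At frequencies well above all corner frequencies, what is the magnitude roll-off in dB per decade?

-20 dB/decade

Each pole contributes −20 dB/decade at high frequency; each zero contributes +20 dB/decade.
Net: 2 zero(s) − 3 pole(s) → -20 dB/decade.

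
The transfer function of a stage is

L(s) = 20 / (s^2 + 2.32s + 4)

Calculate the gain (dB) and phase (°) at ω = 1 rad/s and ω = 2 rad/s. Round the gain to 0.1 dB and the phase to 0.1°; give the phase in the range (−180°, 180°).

At s = jω = j1:
quadratic: (j1)² + 2.32·j1 + 4 = 3 + j2.32 → |·| ≈ 3.7924, ∠ ≈ 37.72°
|L| = 20 / 3.7924 ≈ 5.2737
Gain = 20 log₁₀(5.2737) ≈ 14.44 dB
∠L = 0.00° − 37.72° = -37.72°

At s = jω = j2:
quadratic: (j2)² + 2.32·j2 + 4 = 0 + j4.64 → |·| ≈ 4.64, ∠ ≈ 90.00°
|L| = 20 / 4.64 ≈ 4.3103
Gain = 20 log₁₀(4.3103) ≈ 12.69 dB
∠L = 0.00° − 90.00° = -90.00°

ω = 1: 14.4 dB, -37.7°; ω = 2: 12.7 dB, -90.0°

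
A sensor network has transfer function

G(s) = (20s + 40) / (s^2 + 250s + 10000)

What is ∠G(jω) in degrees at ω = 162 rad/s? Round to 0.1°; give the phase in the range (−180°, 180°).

Substitute s = j162:
Numerator: 20(j162) + 40 = 40 + j3240
Denominator: (j162)^2 + 250(j162) + 10000 = -16244 + j40500
|N| = √(40² + 3240²) ≈ 3240.2, ∠N ≈ 89.29°
|D| = √(16244² + 40500²) ≈ 43636, ∠D ≈ 111.86°
∠G = 89.29° − 111.86° = -22.57°

-22.6°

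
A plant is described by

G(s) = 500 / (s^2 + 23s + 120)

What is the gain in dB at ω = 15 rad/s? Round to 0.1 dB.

Substitute s = j15:
Numerator: 500 = 500 + j0
Denominator: (j15)^2 + 23(j15) + 120 = -105 + j345
|N| = √(500² + 0²) ≈ 500, ∠N ≈ 0.00°
|D| = √(105² + 345²) ≈ 360.62, ∠D ≈ 106.93°
|G| = 500 / 360.62 ≈ 1.3865
Gain = 20 log₁₀(1.3865) ≈ 2.84 dB

2.8 dB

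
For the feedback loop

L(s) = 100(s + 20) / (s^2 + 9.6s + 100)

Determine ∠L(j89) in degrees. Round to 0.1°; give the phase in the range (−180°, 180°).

-96.4°

At s = jω = j89:
zero (s+20): 20 + j89 → |·| = √(20²+89²) = √8321 ≈ 91.22, ∠ = arctan(89/20) ≈ 77.33°
quadratic: (j89)² + 9.6·j89 + 100 = -7821 + j854.4 → |·| ≈ 7867.5, ∠ ≈ 173.77°
∠L = 77.33° − 173.77° = -96.44°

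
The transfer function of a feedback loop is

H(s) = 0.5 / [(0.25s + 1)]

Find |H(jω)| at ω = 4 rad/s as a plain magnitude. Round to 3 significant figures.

At ω = 4 rad/s:
pole (1 + j4·0.25) = 1 + j1 → |·| ≈ 1.4142, ∠ ≈ 45.00°
|H| = 0.5 · 1 / (1.4142) ≈ 0.35356

0.354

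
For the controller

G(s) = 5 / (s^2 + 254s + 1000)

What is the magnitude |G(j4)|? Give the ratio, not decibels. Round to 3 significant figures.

Substitute s = j4:
Numerator: 5 = 5 + j0
Denominator: (j4)^2 + 254(j4) + 1000 = 984 + j1016
|N| = √(5² + 0²) ≈ 5, ∠N ≈ 0.00°
|D| = √(984² + 1016²) ≈ 1414.4, ∠D ≈ 45.92°
|G| = 5 / 1414.4 ≈ 0.0035351

0.00354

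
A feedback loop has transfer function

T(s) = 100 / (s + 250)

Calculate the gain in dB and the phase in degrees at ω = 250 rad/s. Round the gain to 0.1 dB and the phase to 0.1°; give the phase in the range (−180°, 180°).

Substitute s = j250:
Numerator: 100 = 100 + j0
Denominator: (j250) + 250 = 250 + j250
|N| = √(100² + 0²) ≈ 100, ∠N ≈ 0.00°
|D| = √(250² + 250²) ≈ 353.55, ∠D ≈ 45.00°
|T| = 100 / 353.55 ≈ 0.28285
Gain = 20 log₁₀(0.28285) ≈ -10.97 dB
∠T = 0.00° − 45.00° = -45.00°

-11.0 dB, -45.0°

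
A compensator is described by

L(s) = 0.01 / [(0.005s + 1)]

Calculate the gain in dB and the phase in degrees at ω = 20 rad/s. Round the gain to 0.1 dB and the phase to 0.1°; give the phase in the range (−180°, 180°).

At ω = 20 rad/s:
pole (1 + j20·0.005) = 1 + j0.1 → |·| ≈ 1.005, ∠ ≈ 5.71°
|L| = 0.01 · 1 / (1.005) ≈ 0.0099502
Gain = 20 log₁₀(0.0099502) ≈ -40.04 dB
∠L = (0°) − (5.71°) = -5.71°

-40.0 dB, -5.7°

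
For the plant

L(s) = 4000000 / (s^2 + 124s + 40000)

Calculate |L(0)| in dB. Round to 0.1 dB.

40.0 dB

L(0) = 4000000 / 40000 = 100
20 log₁₀(100) ≈ 40.00 dB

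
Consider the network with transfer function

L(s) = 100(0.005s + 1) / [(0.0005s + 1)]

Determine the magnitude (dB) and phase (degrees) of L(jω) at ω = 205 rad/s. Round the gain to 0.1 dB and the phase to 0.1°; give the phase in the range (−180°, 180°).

43.1 dB, 39.9°

At ω = 205 rad/s:
zero (1 + j205·0.005) = 1 + j1.025 → |·| ≈ 1.432, ∠ ≈ 45.71°
pole (1 + j205·0.0005) = 1 + j0.1025 → |·| ≈ 1.0052, ∠ ≈ 5.85°
|L| = 100 · 1.432 / (1.0052) ≈ 142.46
Gain = 20 log₁₀(142.46) ≈ 43.07 dB
∠L = (45.71°) − (5.85°) = 39.86°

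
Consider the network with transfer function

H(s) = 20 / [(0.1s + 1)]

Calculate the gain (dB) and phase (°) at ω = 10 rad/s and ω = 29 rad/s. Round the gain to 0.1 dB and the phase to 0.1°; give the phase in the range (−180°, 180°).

At ω = 10 rad/s:
pole (1 + j10·0.1) = 1 + j1 → |·| ≈ 1.4142, ∠ ≈ 45.00°
|H| = 20 · 1 / (1.4142) ≈ 14.142
Gain = 20 log₁₀(14.142) ≈ 23.01 dB
∠H = (0°) − (45.00°) = -45.00°

At ω = 29 rad/s:
pole (1 + j29·0.1) = 1 + j2.9 → |·| ≈ 3.0676, ∠ ≈ 70.97°
|H| = 20 · 1 / (3.0676) ≈ 6.5198
Gain = 20 log₁₀(6.5198) ≈ 16.28 dB
∠H = (0°) − (70.97°) = -70.97°

ω = 10: 23.0 dB, -45.0°; ω = 29: 16.3 dB, -71.0°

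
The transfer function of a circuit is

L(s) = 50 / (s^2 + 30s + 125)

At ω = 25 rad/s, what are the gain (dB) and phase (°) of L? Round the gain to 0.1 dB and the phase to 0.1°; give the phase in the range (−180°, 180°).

Substitute s = j25:
Numerator: 50 = 50 + j0
Denominator: (j25)^2 + 30(j25) + 125 = -500 + j750
|N| = √(50² + 0²) ≈ 50, ∠N ≈ 0.00°
|D| = √(500² + 750²) ≈ 901.39, ∠D ≈ 123.69°
|L| = 50 / 901.39 ≈ 0.05547
Gain = 20 log₁₀(0.05547) ≈ -25.12 dB
∠L = 0.00° − 123.69° = -123.69°

-25.1 dB, -123.7°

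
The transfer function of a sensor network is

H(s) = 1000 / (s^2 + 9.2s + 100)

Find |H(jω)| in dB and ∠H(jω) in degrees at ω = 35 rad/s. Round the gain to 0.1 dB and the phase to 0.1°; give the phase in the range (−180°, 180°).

-1.4 dB, -164.0°

At s = jω = j35:
quadratic: (j35)² + 9.2·j35 + 100 = -1125 + j322 → |·| ≈ 1170.2, ∠ ≈ 164.03°
|H| = 1000 / 1170.2 ≈ 0.85455
Gain = 20 log₁₀(0.85455) ≈ -1.37 dB
∠H = 0.00° − 164.03° = -164.03°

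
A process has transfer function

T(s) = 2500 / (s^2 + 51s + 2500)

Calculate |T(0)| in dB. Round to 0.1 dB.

T(0) = 2500 / 2500 = 1
20 log₁₀(1) ≈ 0.00 dB

0.0 dB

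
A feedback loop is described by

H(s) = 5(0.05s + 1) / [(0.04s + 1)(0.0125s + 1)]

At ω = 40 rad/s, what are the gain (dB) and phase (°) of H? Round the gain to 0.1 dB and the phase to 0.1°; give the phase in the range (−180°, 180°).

14.5 dB, -21.1°

At ω = 40 rad/s:
zero (1 + j40·0.05) = 1 + j2 → |·| ≈ 2.2361, ∠ ≈ 63.43°
pole (1 + j40·0.04) = 1 + j1.6 → |·| ≈ 1.8868, ∠ ≈ 57.99°
pole (1 + j40·0.0125) = 1 + j0.5 → |·| ≈ 1.118, ∠ ≈ 26.57°
|H| = 5 · 2.2361 / (1.8868 · 1.118) ≈ 5.3002
Gain = 20 log₁₀(5.3002) ≈ 14.49 dB
∠H = (63.43°) − (57.99° + 26.57°) = -21.13°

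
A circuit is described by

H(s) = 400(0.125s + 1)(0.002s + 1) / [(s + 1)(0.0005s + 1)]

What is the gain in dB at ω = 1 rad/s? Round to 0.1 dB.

At ω = 1 rad/s:
zero (1 + j1·0.125) = 1 + j0.125 → |·| ≈ 1.0078, ∠ ≈ 7.13°
zero (1 + j1·0.002) = 1 + j0.002 → |·| ≈ 1, ∠ ≈ 0.11°
pole (1 + j1·1) = 1 + j1 → |·| ≈ 1.4142, ∠ ≈ 45.00°
pole (1 + j1·0.0005) = 1 + j0.0005 → |·| ≈ 1, ∠ ≈ 0.03°
|H| = 400 · 1.0078 · 1 / (1.4142 · 1) ≈ 285.05
Gain = 20 log₁₀(285.05) ≈ 49.10 dB

49.1 dB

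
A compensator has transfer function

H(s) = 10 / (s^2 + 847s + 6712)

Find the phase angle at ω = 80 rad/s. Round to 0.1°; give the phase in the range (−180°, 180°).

Substitute s = j80:
Numerator: 10 = 10 + j0
Denominator: (j80)^2 + 847(j80) + 6712 = 312 + j67760
|N| = √(10² + 0²) ≈ 10, ∠N ≈ 0.00°
|D| = √(312² + 67760²) ≈ 67761, ∠D ≈ 89.74°
∠H = 0.00° − 89.74° = -89.74°

-89.7°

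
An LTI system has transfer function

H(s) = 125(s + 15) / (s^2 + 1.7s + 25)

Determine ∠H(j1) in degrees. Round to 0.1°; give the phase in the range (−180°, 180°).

At s = jω = j1:
zero (s+15): 15 + j1 → |·| = √(15²+1²) = √226 ≈ 15.033, ∠ = arctan(1/15) ≈ 3.81°
quadratic: (j1)² + 1.7·j1 + 25 = 24 + j1.7 → |·| ≈ 24.06, ∠ ≈ 4.05°
∠H = 3.81° − 4.05° = -0.24°

-0.2°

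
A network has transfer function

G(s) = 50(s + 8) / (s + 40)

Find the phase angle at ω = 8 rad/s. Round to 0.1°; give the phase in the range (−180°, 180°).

33.7°

At s = jω = j8:
zero (s+8): 8 + j8 → |·| = √(8²+8²) = √128 ≈ 11.314, ∠ = arctan(8/8) ≈ 45.00°
pole (s+40): 40 + j8 → |·| = √(40²+8²) = √1664 ≈ 40.792, ∠ = arctan(8/40) ≈ 11.31°
∠G = 45.00° − 11.31° = 33.69°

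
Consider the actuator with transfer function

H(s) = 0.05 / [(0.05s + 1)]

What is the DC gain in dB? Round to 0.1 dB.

-26.0 dB

H(0) = 0.05 · 1 / 1 = 0.05
20 log₁₀(0.05) ≈ -26.02 dB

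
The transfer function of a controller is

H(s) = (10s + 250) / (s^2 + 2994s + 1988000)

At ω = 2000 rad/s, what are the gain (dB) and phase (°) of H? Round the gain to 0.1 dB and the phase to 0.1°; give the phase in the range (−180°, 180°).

-50.0 dB, -19.3°

Substitute s = j2000:
Numerator: 10(j2000) + 250 = 250 + j20000
Denominator: (j2000)^2 + 2994(j2000) + 1988000 = -2012000 + j5988000
|N| = √(250² + 20000²) ≈ 20002, ∠N ≈ 89.28°
|D| = √(2012000² + 5988000²) ≈ 6.317e+06, ∠D ≈ 108.57°
|H| = 20002 / 6.317e+06 ≈ 0.0031664
Gain = 20 log₁₀(0.0031664) ≈ -49.99 dB
∠H = 89.28° − 108.57° = -19.29°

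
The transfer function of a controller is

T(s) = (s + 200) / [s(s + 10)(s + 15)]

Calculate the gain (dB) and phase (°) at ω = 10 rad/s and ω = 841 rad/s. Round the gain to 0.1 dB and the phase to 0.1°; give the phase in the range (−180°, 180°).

At s = jω = j10:
zero (s+200): 200 + j10 → |·| = √(200²+10²) = √40100 ≈ 200.25, ∠ = arctan(10/200) ≈ 2.86°
pole (s+10): 10 + j10 → |·| = √(10²+10²) = √200 ≈ 14.142, ∠ = arctan(10/10) ≈ 45.00°
pole (s+15): 15 + j10 → |·| = √(15²+10²) = √325 ≈ 18.028, ∠ = arctan(10/15) ≈ 33.69°
pole at origin: |s| = 10, ∠ = 90.00° (in denominator)
|T| = 1 · 200.25 / 2549.5 ≈ 0.078545
Gain = 20 log₁₀(0.078545) ≈ -22.10 dB
∠T = 2.86° − 168.69° = -165.83°

At s = jω = j841:
zero (s+200): 200 + j841 → |·| = √(200²+841²) = √747281 ≈ 864.45, ∠ = arctan(841/200) ≈ 76.62°
pole (s+10): 10 + j841 → |·| = √(10²+841²) = √707381 ≈ 841.06, ∠ = arctan(841/10) ≈ 89.32°
pole (s+15): 15 + j841 → |·| = √(15²+841²) = √707506 ≈ 841.13, ∠ = arctan(841/15) ≈ 88.98°
pole at origin: |s| = 841, ∠ = 90.00° (in denominator)
|T| = 1 · 864.45 / 5.9496e+08 ≈ 1.453e-06
Gain = 20 log₁₀(1.453e-06) ≈ -116.75 dB
∠T = 76.62° − 268.30° = -191.68° ≡ 168.32° (principal value)

ω = 10: -22.1 dB, -165.8°; ω = 841: -116.8 dB, 168.3°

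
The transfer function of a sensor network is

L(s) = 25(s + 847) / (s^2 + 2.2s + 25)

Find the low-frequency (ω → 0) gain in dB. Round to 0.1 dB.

L(0) = 25·847 / 25 = 847
20 log₁₀(847) ≈ 58.56 dB

58.6 dB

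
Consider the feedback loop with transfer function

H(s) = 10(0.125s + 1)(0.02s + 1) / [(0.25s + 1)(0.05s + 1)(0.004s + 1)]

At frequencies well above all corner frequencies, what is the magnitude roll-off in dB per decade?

Each pole contributes −20 dB/decade at high frequency; each zero contributes +20 dB/decade.
Net: 2 zero(s) − 3 pole(s) → -20 dB/decade.

-20 dB/decade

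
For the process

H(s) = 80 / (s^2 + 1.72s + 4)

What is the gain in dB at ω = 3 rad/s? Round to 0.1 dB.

20.9 dB

At s = jω = j3:
quadratic: (j3)² + 1.72·j3 + 4 = -5 + j5.16 → |·| ≈ 7.1851, ∠ ≈ 134.10°
|H| = 80 / 7.1851 ≈ 11.134
Gain = 20 log₁₀(11.134) ≈ 20.93 dB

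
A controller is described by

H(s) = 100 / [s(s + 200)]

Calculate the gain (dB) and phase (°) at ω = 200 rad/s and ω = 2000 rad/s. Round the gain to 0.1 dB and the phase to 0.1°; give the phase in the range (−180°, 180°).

ω = 200: -55.1 dB, -135.0°; ω = 2000: -92.1 dB, -174.3°

At s = jω = j200:
pole (s+200): 200 + j200 → |·| = √(200²+200²) = √80000 ≈ 282.84, ∠ = arctan(200/200) ≈ 45.00°
pole at origin: |s| = 200, ∠ = 90.00° (in denominator)
|H| = 100 / 56568 ≈ 0.0017678
Gain = 20 log₁₀(0.0017678) ≈ -55.05 dB
∠H = 0.00° − 135.00° = -135.00°

At s = jω = j2000:
pole (s+200): 200 + j2000 → |·| = √(200²+2000²) = √4040000 ≈ 2010, ∠ = arctan(2000/200) ≈ 84.29°
pole at origin: |s| = 2000, ∠ = 90.00° (in denominator)
|H| = 100 / 4.02e+06 ≈ 2.4876e-05
Gain = 20 log₁₀(2.4876e-05) ≈ -92.08 dB
∠H = 0.00° − 174.29° = -174.29°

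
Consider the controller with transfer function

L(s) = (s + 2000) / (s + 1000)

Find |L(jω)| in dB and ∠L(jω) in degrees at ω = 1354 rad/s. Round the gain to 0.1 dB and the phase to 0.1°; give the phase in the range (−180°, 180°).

3.1 dB, -19.5°

At s = jω = j1354:
zero (s+2000): 2000 + j1354 → |·| = √(2000²+1354²) = √5833316 ≈ 2415.2, ∠ = arctan(1354/2000) ≈ 34.10°
pole (s+1000): 1000 + j1354 → |·| = √(1000²+1354²) = √2833316 ≈ 1683.2, ∠ = arctan(1354/1000) ≈ 53.55°
|L| = 1 · 2415.2 / 1683.2 ≈ 1.4349
Gain = 20 log₁₀(1.4349) ≈ 3.14 dB
∠L = 34.10° − 53.55° = -19.45°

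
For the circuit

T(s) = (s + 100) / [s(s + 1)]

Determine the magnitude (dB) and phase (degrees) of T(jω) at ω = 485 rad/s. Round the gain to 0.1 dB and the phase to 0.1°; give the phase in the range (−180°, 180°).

At s = jω = j485:
zero (s+100): 100 + j485 → |·| = √(100²+485²) = √245225 ≈ 495.2, ∠ = arctan(485/100) ≈ 78.35°
pole (s+1): 1 + j485 → |·| = √(1²+485²) = √235226 ≈ 485, ∠ = arctan(485/1) ≈ 89.88°
pole at origin: |s| = 485, ∠ = 90.00° (in denominator)
|T| = 1 · 495.2 / 2.3522e+05 ≈ 0.0021053
Gain = 20 log₁₀(0.0021053) ≈ -53.53 dB
∠T = 78.35° − 179.88° = -101.53°

-53.5 dB, -101.5°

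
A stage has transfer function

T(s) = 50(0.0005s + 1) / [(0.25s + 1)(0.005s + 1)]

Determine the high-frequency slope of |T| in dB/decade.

-20 dB/decade

Each pole contributes −20 dB/decade at high frequency; each zero contributes +20 dB/decade.
Net: 1 zero(s) − 2 pole(s) → -20 dB/decade.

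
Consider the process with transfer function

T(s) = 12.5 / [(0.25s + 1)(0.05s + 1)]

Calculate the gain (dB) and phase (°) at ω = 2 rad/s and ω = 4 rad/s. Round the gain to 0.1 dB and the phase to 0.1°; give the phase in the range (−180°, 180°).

ω = 2: 20.9 dB, -32.3°; ω = 4: 18.8 dB, -56.3°

At ω = 2 rad/s:
pole (1 + j2·0.25) = 1 + j0.5 → |·| ≈ 1.118, ∠ ≈ 26.57°
pole (1 + j2·0.05) = 1 + j0.1 → |·| ≈ 1.005, ∠ ≈ 5.71°
|T| = 12.5 · 1 / (1.118 · 1.005) ≈ 11.125
Gain = 20 log₁₀(11.125) ≈ 20.93 dB
∠T = (0°) − (26.57° + 5.71°) = -32.28°

At ω = 4 rad/s:
pole (1 + j4·0.25) = 1 + j1 → |·| ≈ 1.4142, ∠ ≈ 45.00°
pole (1 + j4·0.05) = 1 + j0.2 → |·| ≈ 1.0198, ∠ ≈ 11.31°
|T| = 12.5 · 1 / (1.4142 · 1.0198) ≈ 8.6673
Gain = 20 log₁₀(8.6673) ≈ 18.76 dB
∠T = (0°) − (45.00° + 11.31°) = -56.31°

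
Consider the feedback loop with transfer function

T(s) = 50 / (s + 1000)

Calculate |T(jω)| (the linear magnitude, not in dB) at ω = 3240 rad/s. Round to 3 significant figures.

At s = jω = j3240:
pole (s+1000): 1000 + j3240 → |·| = √(1000²+3240²) = √11497600 ≈ 3390.8, ∠ = arctan(3240/1000) ≈ 72.85°
|T| = 50 / 3390.8 ≈ 0.014746

0.0147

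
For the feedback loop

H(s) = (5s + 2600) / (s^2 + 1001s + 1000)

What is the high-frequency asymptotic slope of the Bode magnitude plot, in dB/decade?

Each pole contributes −20 dB/decade at high frequency; each zero contributes +20 dB/decade.
Net: 1 zero(s) − 2 pole(s) → -20 dB/decade.

-20 dB/decade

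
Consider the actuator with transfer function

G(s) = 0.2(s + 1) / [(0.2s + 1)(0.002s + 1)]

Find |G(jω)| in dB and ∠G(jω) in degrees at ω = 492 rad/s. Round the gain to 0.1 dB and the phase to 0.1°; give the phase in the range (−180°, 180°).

-2.9 dB, -44.1°

At ω = 492 rad/s:
zero (1 + j492·1) = 1 + j492 → |·| ≈ 492, ∠ ≈ 89.88°
pole (1 + j492·0.2) = 1 + j98.4 → |·| ≈ 98.405, ∠ ≈ 89.42°
pole (1 + j492·0.002) = 1 + j0.984 → |·| ≈ 1.4029, ∠ ≈ 44.54°
|G| = 0.2 · 492 / (98.405 · 1.4029) ≈ 0.71277
Gain = 20 log₁₀(0.71277) ≈ -2.94 dB
∠G = (89.88°) − (89.42° + 44.54°) = -44.08°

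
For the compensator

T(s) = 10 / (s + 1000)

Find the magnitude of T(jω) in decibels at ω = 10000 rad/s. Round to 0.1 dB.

-60.0 dB

At s = jω = j10000:
pole (s+1000): 1000 + j10000 → |·| = √(1000²+10000²) = √101000000 ≈ 10050, ∠ = arctan(10000/1000) ≈ 84.29°
|T| = 10 / 10050 ≈ 0.00099502
Gain = 20 log₁₀(0.00099502) ≈ -60.04 dB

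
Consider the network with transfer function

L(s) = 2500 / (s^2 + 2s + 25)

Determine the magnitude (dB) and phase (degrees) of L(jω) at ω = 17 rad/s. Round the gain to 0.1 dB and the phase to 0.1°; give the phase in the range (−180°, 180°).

At s = jω = j17:
quadratic: (j17)² + 2·j17 + 25 = -264 + j34 → |·| ≈ 266.18, ∠ ≈ 172.66°
|L| = 2500 / 266.18 ≈ 9.3921
Gain = 20 log₁₀(9.3921) ≈ 19.46 dB
∠L = 0.00° − 172.66° = -172.66°

19.5 dB, -172.7°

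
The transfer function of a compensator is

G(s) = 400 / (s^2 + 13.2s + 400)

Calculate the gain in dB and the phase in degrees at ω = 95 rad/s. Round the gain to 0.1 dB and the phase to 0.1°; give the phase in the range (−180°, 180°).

At s = jω = j95:
quadratic: (j95)² + 13.2·j95 + 400 = -8625 + j1254 → |·| ≈ 8715.7, ∠ ≈ 171.73°
|G| = 400 / 8715.7 ≈ 0.045894
Gain = 20 log₁₀(0.045894) ≈ -26.76 dB
∠G = 0.00° − 171.73° = -171.73°

-26.8 dB, -171.7°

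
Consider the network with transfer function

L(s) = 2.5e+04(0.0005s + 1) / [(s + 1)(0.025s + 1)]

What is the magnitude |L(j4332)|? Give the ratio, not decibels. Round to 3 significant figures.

At ω = 4332 rad/s:
zero (1 + j4332·0.0005) = 1 + j2.166 → |·| ≈ 2.3857, ∠ ≈ 65.22°
pole (1 + j4332·1) = 1 + j4332 → |·| ≈ 4332, ∠ ≈ 89.99°
pole (1 + j4332·0.025) = 1 + j108.3 → |·| ≈ 108.3, ∠ ≈ 89.47°
|L| = 2.5e+04 · 2.3857 / (4332 · 108.3) ≈ 0.12713

0.127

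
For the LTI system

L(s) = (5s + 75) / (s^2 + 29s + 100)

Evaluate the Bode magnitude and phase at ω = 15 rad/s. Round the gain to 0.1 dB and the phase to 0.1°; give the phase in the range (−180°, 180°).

-12.6 dB, -61.0°

Substitute s = j15:
Numerator: 5(j15) + 75 = 75 + j75
Denominator: (j15)^2 + 29(j15) + 100 = -125 + j435
|N| = √(75² + 75²) ≈ 106.07, ∠N ≈ 45.00°
|D| = √(125² + 435²) ≈ 452.6, ∠D ≈ 106.03°
|L| = 106.07 / 452.6 ≈ 0.23436
Gain = 20 log₁₀(0.23436) ≈ -12.60 dB
∠L = 45.00° − 106.03° = -61.03°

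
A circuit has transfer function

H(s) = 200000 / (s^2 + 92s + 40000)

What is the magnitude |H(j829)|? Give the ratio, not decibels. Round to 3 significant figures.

At s = jω = j829:
quadratic: (j829)² + 92·j829 + 40000 = -647241 + j76268 → |·| ≈ 6.5172e+05, ∠ ≈ 173.28°
|H| = 200000 / 6.5172e+05 ≈ 0.30688

0.307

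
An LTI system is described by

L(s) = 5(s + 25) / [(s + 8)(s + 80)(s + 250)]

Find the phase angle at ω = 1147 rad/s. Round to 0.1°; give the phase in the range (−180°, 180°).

-164.6°

At s = jω = j1147:
zero (s+25): 25 + j1147 → |·| = √(25²+1147²) = √1316234 ≈ 1147.3, ∠ = arctan(1147/25) ≈ 88.75°
pole (s+8): 8 + j1147 → |·| = √(8²+1147²) = √1315673 ≈ 1147, ∠ = arctan(1147/8) ≈ 89.60°
pole (s+80): 80 + j1147 → |·| = √(80²+1147²) = √1322009 ≈ 1149.8, ∠ = arctan(1147/80) ≈ 86.01°
pole (s+250): 250 + j1147 → |·| = √(250²+1147²) = √1378109 ≈ 1173.9, ∠ = arctan(1147/250) ≈ 77.70°
∠L = 88.75° − 253.31° = -164.56°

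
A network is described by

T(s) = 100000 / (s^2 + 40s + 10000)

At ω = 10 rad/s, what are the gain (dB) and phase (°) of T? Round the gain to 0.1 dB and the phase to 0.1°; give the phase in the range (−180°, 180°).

At s = jω = j10:
quadratic: (j10)² + 40·j10 + 10000 = 9900 + j400 → |·| ≈ 9908.1, ∠ ≈ 2.31°
|T| = 100000 / 9908.1 ≈ 10.093
Gain = 20 log₁₀(10.093) ≈ 20.08 dB
∠T = 0.00° − 2.31° = -2.31°

20.1 dB, -2.3°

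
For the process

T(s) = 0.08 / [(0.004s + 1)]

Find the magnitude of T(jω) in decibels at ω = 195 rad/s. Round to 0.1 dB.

At ω = 195 rad/s:
pole (1 + j195·0.004) = 1 + j0.78 → |·| ≈ 1.2682, ∠ ≈ 37.95°
|T| = 0.08 · 1 / (1.2682) ≈ 0.063082
Gain = 20 log₁₀(0.063082) ≈ -24.00 dB

-24.0 dB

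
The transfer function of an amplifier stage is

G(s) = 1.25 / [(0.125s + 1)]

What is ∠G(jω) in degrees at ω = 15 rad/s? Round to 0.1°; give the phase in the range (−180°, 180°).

-61.9°

At ω = 15 rad/s:
pole (1 + j15·0.125) = 1 + j1.875 → |·| ≈ 2.125, ∠ ≈ 61.93°
∠G = (0°) − (61.93°) = -61.93°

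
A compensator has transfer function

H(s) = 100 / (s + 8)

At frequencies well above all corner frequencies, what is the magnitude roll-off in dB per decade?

-20 dB/decade

Each pole contributes −20 dB/decade at high frequency; each zero contributes +20 dB/decade.
Net: 0 zero(s) − 1 pole(s) → -20 dB/decade.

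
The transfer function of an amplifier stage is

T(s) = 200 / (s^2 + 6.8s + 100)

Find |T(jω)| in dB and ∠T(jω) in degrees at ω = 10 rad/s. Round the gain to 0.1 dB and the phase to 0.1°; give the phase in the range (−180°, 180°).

At s = jω = j10:
quadratic: (j10)² + 6.8·j10 + 100 = 0 + j68 → |·| ≈ 68, ∠ ≈ 90.00°
|T| = 200 / 68 ≈ 2.9412
Gain = 20 log₁₀(2.9412) ≈ 9.37 dB
∠T = 0.00° − 90.00° = -90.00°

9.4 dB, -90.0°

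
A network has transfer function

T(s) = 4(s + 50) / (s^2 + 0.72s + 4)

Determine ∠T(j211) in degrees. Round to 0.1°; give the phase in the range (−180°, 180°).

-103.1°

At s = jω = j211:
zero (s+50): 50 + j211 → |·| = √(50²+211²) = √47021 ≈ 216.84, ∠ = arctan(211/50) ≈ 76.67°
quadratic: (j211)² + 0.72·j211 + 4 = -44517 + j151.92 → |·| ≈ 44517, ∠ ≈ 179.80°
∠T = 76.67° − 179.80° = -103.13°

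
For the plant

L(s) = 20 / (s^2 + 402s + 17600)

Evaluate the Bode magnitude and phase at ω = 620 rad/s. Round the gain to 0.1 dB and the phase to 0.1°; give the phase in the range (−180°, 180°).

Substitute s = j620:
Numerator: 20 = 20 + j0
Denominator: (j620)^2 + 402(j620) + 17600 = -366800 + j249240
|N| = √(20² + 0²) ≈ 20, ∠N ≈ 0.00°
|D| = √(366800² + 249240²) ≈ 4.4347e+05, ∠D ≈ 145.80°
|L| = 20 / 4.4347e+05 ≈ 4.5099e-05
Gain = 20 log₁₀(4.5099e-05) ≈ -86.92 dB
∠L = 0.00° − 145.80° = -145.80°

-86.9 dB, -145.8°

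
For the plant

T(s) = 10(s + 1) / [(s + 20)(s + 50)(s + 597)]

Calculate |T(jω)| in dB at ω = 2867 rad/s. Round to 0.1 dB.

At s = jω = j2867:
zero (s+1): 1 + j2867 → |·| = √(1²+2867²) = √8219690 ≈ 2867, ∠ = arctan(2867/1) ≈ 89.98°
pole (s+20): 20 + j2867 → |·| = √(20²+2867²) = √8220089 ≈ 2867.1, ∠ = arctan(2867/20) ≈ 89.60°
pole (s+50): 50 + j2867 → |·| = √(50²+2867²) = √8222189 ≈ 2867.4, ∠ = arctan(2867/50) ≈ 89.00°
pole (s+597): 597 + j2867 → |·| = √(597²+2867²) = √8576098 ≈ 2928.5, ∠ = arctan(2867/597) ≈ 78.24°
|T| = 10 · 2867 / 2.4076e+10 ≈ 1.1908e-06
Gain = 20 log₁₀(1.1908e-06) ≈ -118.48 dB

-118.5 dB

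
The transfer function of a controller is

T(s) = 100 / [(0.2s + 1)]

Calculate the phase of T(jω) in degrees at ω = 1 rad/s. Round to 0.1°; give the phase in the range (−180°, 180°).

-11.3°

At ω = 1 rad/s:
pole (1 + j1·0.2) = 1 + j0.2 → |·| ≈ 1.0198, ∠ ≈ 11.31°
∠T = (0°) − (11.31°) = -11.31°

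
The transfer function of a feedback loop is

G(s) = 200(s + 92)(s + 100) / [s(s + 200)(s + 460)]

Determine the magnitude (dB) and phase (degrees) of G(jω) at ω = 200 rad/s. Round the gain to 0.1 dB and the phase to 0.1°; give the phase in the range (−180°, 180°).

-9.2 dB, -29.8°

At s = jω = j200:
zero (s+92): 92 + j200 → |·| = √(92²+200²) = √48464 ≈ 220.15, ∠ = arctan(200/92) ≈ 65.30°
zero (s+100): 100 + j200 → |·| = √(100²+200²) = √50000 ≈ 223.61, ∠ = arctan(200/100) ≈ 63.43°
pole (s+200): 200 + j200 → |·| = √(200²+200²) = √80000 ≈ 282.84, ∠ = arctan(200/200) ≈ 45.00°
pole (s+460): 460 + j200 → |·| = √(460²+200²) = √251600 ≈ 501.6, ∠ = arctan(200/460) ≈ 23.50°
pole at origin: |s| = 200, ∠ = 90.00° (in denominator)
|G| = 200 · 49228 / 2.8375e+07 ≈ 0.34698
Gain = 20 log₁₀(0.34698) ≈ -9.19 dB
∠G = 128.73° − 158.50° = -29.77°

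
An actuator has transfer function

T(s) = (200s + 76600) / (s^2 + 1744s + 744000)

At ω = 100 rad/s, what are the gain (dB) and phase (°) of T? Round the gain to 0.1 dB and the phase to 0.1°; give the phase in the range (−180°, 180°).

Substitute s = j100:
Numerator: 200(j100) + 76600 = 76600 + j20000
Denominator: (j100)^2 + 1744(j100) + 744000 = 734000 + j174400
|N| = √(76600² + 20000²) ≈ 79168, ∠N ≈ 14.63°
|D| = √(734000² + 174400²) ≈ 7.5443e+05, ∠D ≈ 13.37°
|T| = 79168 / 7.5443e+05 ≈ 0.10494
Gain = 20 log₁₀(0.10494) ≈ -19.58 dB
∠T = 14.63° − 13.37° = 1.26°

-19.6 dB, 1.3°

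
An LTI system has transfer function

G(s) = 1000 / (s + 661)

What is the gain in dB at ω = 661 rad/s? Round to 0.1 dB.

At s = jω = j661:
pole (s+661): 661 + j661 → |·| = √(661²+661²) = √873842 ≈ 934.8, ∠ = arctan(661/661) ≈ 45.00°
|G| = 1000 / 934.8 ≈ 1.0697
Gain = 20 log₁₀(1.0697) ≈ 0.59 dB

0.6 dB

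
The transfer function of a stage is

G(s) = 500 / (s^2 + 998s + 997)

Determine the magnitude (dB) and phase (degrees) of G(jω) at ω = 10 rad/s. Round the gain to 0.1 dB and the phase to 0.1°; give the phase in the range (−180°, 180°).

Substitute s = j10:
Numerator: 500 = 500 + j0
Denominator: (j10)^2 + 998(j10) + 997 = 897 + j9980
|N| = √(500² + 0²) ≈ 500, ∠N ≈ 0.00°
|D| = √(897² + 9980²) ≈ 10020, ∠D ≈ 84.86°
|G| = 500 / 10020 ≈ 0.0499
Gain = 20 log₁₀(0.0499) ≈ -26.04 dB
∠G = 0.00° − 84.86° = -84.86°

-26.0 dB, -84.9°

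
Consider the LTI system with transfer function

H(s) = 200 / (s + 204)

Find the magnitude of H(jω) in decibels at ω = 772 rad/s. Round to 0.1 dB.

-12.0 dB

Substitute s = j772:
Numerator: 200 = 200 + j0
Denominator: (j772) + 204 = 204 + j772
|N| = √(200² + 0²) ≈ 200, ∠N ≈ 0.00°
|D| = √(204² + 772²) ≈ 798.5, ∠D ≈ 75.20°
|H| = 200 / 798.5 ≈ 0.25047
Gain = 20 log₁₀(0.25047) ≈ -12.02 dB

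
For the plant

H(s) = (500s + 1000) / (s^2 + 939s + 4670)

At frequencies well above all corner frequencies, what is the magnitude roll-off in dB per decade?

Each pole contributes −20 dB/decade at high frequency; each zero contributes +20 dB/decade.
Net: 1 zero(s) − 2 pole(s) → -20 dB/decade.

-20 dB/decade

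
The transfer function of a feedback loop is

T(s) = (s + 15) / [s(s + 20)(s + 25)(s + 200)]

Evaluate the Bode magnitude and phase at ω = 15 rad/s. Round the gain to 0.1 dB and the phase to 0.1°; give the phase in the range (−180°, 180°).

-100.3 dB, -117.1°

At s = jω = j15:
zero (s+15): 15 + j15 → |·| = √(15²+15²) = √450 ≈ 21.213, ∠ = arctan(15/15) ≈ 45.00°
pole (s+20): 20 + j15 → |·| = √(20²+15²) = √625 ≈ 25, ∠ = arctan(15/20) ≈ 36.87°
pole (s+25): 25 + j15 → |·| = √(25²+15²) = √850 ≈ 29.155, ∠ = arctan(15/25) ≈ 30.96°
pole (s+200): 200 + j15 → |·| = √(200²+15²) = √40225 ≈ 200.56, ∠ = arctan(15/200) ≈ 4.29°
pole at origin: |s| = 15, ∠ = 90.00° (in denominator)
|T| = 1 · 21.213 / 2.1927e+06 ≈ 9.6744e-06
Gain = 20 log₁₀(9.6744e-06) ≈ -100.29 dB
∠T = 45.00° − 162.12° = -117.12°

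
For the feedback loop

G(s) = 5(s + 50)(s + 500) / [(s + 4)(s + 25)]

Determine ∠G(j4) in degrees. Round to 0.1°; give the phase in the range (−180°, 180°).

-49.1°

At s = jω = j4:
zero (s+50): 50 + j4 → |·| = √(50²+4²) = √2516 ≈ 50.16, ∠ = arctan(4/50) ≈ 4.57°
zero (s+500): 500 + j4 → |·| = √(500²+4²) = √250016 ≈ 500.02, ∠ = arctan(4/500) ≈ 0.46°
pole (s+4): 4 + j4 → |·| = √(4²+4²) = √32 ≈ 5.6569, ∠ = arctan(4/4) ≈ 45.00°
pole (s+25): 25 + j4 → |·| = √(25²+4²) = √641 ≈ 25.318, ∠ = arctan(4/25) ≈ 9.09°
∠G = 5.03° − 54.09° = -49.06°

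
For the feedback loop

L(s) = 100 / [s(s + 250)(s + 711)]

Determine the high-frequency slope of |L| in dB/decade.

Each pole contributes −20 dB/decade at high frequency; each zero contributes +20 dB/decade.
Net: 0 zero(s) − 3 pole(s) → -60 dB/decade.

-60 dB/decade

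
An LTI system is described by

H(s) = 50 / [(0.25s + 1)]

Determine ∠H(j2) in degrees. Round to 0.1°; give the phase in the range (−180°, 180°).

-26.6°

At ω = 2 rad/s:
pole (1 + j2·0.25) = 1 + j0.5 → |·| ≈ 1.118, ∠ ≈ 26.57°
∠H = (0°) − (26.57°) = -26.57°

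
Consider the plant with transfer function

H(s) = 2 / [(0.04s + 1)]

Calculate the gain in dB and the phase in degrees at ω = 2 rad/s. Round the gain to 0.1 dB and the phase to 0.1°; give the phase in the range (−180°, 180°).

At ω = 2 rad/s:
pole (1 + j2·0.04) = 1 + j0.08 → |·| ≈ 1.0032, ∠ ≈ 4.57°
|H| = 2 · 1 / (1.0032) ≈ 1.9936
Gain = 20 log₁₀(1.9936) ≈ 5.99 dB
∠H = (0°) − (4.57°) = -4.57°

6.0 dB, -4.6°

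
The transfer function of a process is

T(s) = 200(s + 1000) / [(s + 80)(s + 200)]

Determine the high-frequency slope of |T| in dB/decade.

-20 dB/decade

Each pole contributes −20 dB/decade at high frequency; each zero contributes +20 dB/decade.
Net: 1 zero(s) − 2 pole(s) → -20 dB/decade.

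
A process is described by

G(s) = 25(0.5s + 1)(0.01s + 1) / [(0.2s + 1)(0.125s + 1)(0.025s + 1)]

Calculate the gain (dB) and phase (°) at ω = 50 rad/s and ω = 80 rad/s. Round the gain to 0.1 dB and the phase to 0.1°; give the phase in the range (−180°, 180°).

At ω = 50 rad/s:
zero (1 + j50·0.5) = 1 + j25 → |·| ≈ 25.02, ∠ ≈ 87.71°
zero (1 + j50·0.01) = 1 + j0.5 → |·| ≈ 1.118, ∠ ≈ 26.57°
pole (1 + j50·0.2) = 1 + j10 → |·| ≈ 10.05, ∠ ≈ 84.29°
pole (1 + j50·0.125) = 1 + j6.25 → |·| ≈ 6.3295, ∠ ≈ 80.91°
pole (1 + j50·0.025) = 1 + j1.25 → |·| ≈ 1.6008, ∠ ≈ 51.34°
|G| = 25 · 25.02 · 1.118 / (10.05 · 6.3295 · 1.6008) ≈ 6.8675
Gain = 20 log₁₀(6.8675) ≈ 16.74 dB
∠G = (87.71° + 26.57°) − (84.29° + 80.91° + 51.34°) = -102.26°

At ω = 80 rad/s:
zero (1 + j80·0.5) = 1 + j40 → |·| ≈ 40.012, ∠ ≈ 88.57°
zero (1 + j80·0.01) = 1 + j0.8 → |·| ≈ 1.2806, ∠ ≈ 38.66°
pole (1 + j80·0.2) = 1 + j16 → |·| ≈ 16.031, ∠ ≈ 86.42°
pole (1 + j80·0.125) = 1 + j10 → |·| ≈ 10.05, ∠ ≈ 84.29°
pole (1 + j80·0.025) = 1 + j2 → |·| ≈ 2.2361, ∠ ≈ 63.43°
|G| = 25 · 40.012 · 1.2806 / (16.031 · 10.05 · 2.2361) ≈ 3.5557
Gain = 20 log₁₀(3.5557) ≈ 11.02 dB
∠G = (88.57° + 38.66°) − (86.42° + 84.29° + 63.43°) = -106.91°

ω = 50: 16.7 dB, -102.3°; ω = 80: 11.0 dB, -106.9°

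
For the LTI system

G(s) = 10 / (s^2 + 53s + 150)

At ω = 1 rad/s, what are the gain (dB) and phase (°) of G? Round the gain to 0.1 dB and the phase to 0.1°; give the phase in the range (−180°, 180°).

Substitute s = j1:
Numerator: 10 = 10 + j0
Denominator: (j1)^2 + 53(j1) + 150 = 149 + j53
|N| = √(10² + 0²) ≈ 10, ∠N ≈ 0.00°
|D| = √(149² + 53²) ≈ 158.15, ∠D ≈ 19.58°
|G| = 10 / 158.15 ≈ 0.063231
Gain = 20 log₁₀(0.063231) ≈ -23.98 dB
∠G = 0.00° − 19.58° = -19.58°

-24.0 dB, -19.6°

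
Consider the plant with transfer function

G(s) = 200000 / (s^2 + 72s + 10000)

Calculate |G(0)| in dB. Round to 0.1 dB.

26.0 dB

G(0) = 200000 / 10000 = 20
20 log₁₀(20) ≈ 26.02 dB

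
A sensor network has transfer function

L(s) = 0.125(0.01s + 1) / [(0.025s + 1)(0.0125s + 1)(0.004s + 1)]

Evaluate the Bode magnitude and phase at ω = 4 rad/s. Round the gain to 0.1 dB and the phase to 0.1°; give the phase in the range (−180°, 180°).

-18.1 dB, -7.2°

At ω = 4 rad/s:
zero (1 + j4·0.01) = 1 + j0.04 → |·| ≈ 1.0008, ∠ ≈ 2.29°
pole (1 + j4·0.025) = 1 + j0.1 → |·| ≈ 1.005, ∠ ≈ 5.71°
pole (1 + j4·0.0125) = 1 + j0.05 → |·| ≈ 1.0012, ∠ ≈ 2.86°
pole (1 + j4·0.004) = 1 + j0.016 → |·| ≈ 1.0001, ∠ ≈ 0.92°
|L| = 0.125 · 1.0008 / (1.005 · 1.0012 · 1.0001) ≈ 0.12432
Gain = 20 log₁₀(0.12432) ≈ -18.11 dB
∠L = (2.29°) − (5.71° + 2.86° + 0.92°) = -7.20°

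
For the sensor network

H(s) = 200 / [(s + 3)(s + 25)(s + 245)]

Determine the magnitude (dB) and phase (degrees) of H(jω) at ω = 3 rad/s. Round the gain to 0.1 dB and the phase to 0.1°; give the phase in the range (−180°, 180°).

-42.3 dB, -52.5°

At s = jω = j3:
pole (s+3): 3 + j3 → |·| = √(3²+3²) = √18 ≈ 4.2426, ∠ = arctan(3/3) ≈ 45.00°
pole (s+25): 25 + j3 → |·| = √(25²+3²) = √634 ≈ 25.179, ∠ = arctan(3/25) ≈ 6.84°
pole (s+245): 245 + j3 → |·| = √(245²+3²) = √60034 ≈ 245.02, ∠ = arctan(3/245) ≈ 0.70°
|H| = 200 / 26174 ≈ 0.0076412
Gain = 20 log₁₀(0.0076412) ≈ -42.34 dB
∠H = 0.00° − 52.54° = -52.54°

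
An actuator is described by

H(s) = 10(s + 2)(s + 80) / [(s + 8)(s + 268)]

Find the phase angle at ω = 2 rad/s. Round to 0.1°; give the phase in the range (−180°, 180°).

32.0°

At s = jω = j2:
zero (s+2): 2 + j2 → |·| = √(2²+2²) = √8 ≈ 2.8284, ∠ = arctan(2/2) ≈ 45.00°
zero (s+80): 80 + j2 → |·| = √(80²+2²) = √6404 ≈ 80.025, ∠ = arctan(2/80) ≈ 1.43°
pole (s+8): 8 + j2 → |·| = √(8²+2²) = √68 ≈ 8.2462, ∠ = arctan(2/8) ≈ 14.04°
pole (s+268): 268 + j2 → |·| = √(268²+2²) = √71828 ≈ 268.01, ∠ = arctan(2/268) ≈ 0.43°
∠H = 46.43° − 14.47° = 31.96°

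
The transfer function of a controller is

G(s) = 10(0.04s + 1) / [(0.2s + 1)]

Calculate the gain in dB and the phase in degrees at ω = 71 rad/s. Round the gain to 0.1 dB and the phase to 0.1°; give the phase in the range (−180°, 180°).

At ω = 71 rad/s:
zero (1 + j71·0.04) = 1 + j2.84 → |·| ≈ 3.0109, ∠ ≈ 70.60°
pole (1 + j71·0.2) = 1 + j14.2 → |·| ≈ 14.235, ∠ ≈ 85.97°
|G| = 10 · 3.0109 / (14.235) ≈ 2.1151
Gain = 20 log₁₀(2.1151) ≈ 6.51 dB
∠G = (70.60°) − (85.97°) = -15.37°

6.5 dB, -15.4°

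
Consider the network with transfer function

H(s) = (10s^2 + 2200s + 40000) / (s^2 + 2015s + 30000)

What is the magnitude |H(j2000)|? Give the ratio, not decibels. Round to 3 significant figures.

Substitute s = j2000:
Numerator: 10(j2000)^2 + 2200(j2000) + 40000 = -39960000 + j4400000
Denominator: (j2000)^2 + 2015(j2000) + 30000 = -3970000 + j4030000
|N| = √(39960000² + 4400000²) ≈ 4.0202e+07, ∠N ≈ 173.72°
|D| = √(3970000² + 4030000²) ≈ 5.657e+06, ∠D ≈ 134.57°
|H| = 4.0202e+07 / 5.657e+06 ≈ 7.1066

7.11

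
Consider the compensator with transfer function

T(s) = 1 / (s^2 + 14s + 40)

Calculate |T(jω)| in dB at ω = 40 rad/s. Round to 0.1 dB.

Substitute s = j40:
Numerator: 1 = 1 + j0
Denominator: (j40)^2 + 14(j40) + 40 = -1560 + j560
|N| = √(1² + 0²) ≈ 1, ∠N ≈ 0.00°
|D| = √(1560² + 560²) ≈ 1657.5, ∠D ≈ 160.25°
|T| = 1 / 1657.5 ≈ 0.00060332
Gain = 20 log₁₀(0.00060332) ≈ -64.39 dB

-64.4 dB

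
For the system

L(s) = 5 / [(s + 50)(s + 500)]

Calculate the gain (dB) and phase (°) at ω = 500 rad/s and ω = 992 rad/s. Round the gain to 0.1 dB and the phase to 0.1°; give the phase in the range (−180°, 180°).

ω = 500: -97.0 dB, -129.3°; ω = 992: -106.9 dB, -150.4°

At s = jω = j500:
pole (s+50): 50 + j500 → |·| = √(50²+500²) = √252500 ≈ 502.49, ∠ = arctan(500/50) ≈ 84.29°
pole (s+500): 500 + j500 → |·| = √(500²+500²) = √500000 ≈ 707.11, ∠ = arctan(500/500) ≈ 45.00°
|L| = 5 / 3.5532e+05 ≈ 1.4072e-05
Gain = 20 log₁₀(1.4072e-05) ≈ -97.03 dB
∠L = 0.00° − 129.29° = -129.29°

At s = jω = j992:
pole (s+50): 50 + j992 → |·| = √(50²+992²) = √986564 ≈ 993.26, ∠ = arctan(992/50) ≈ 87.11°
pole (s+500): 500 + j992 → |·| = √(500²+992²) = √1234064 ≈ 1110.9, ∠ = arctan(992/500) ≈ 63.25°
|L| = 5 / 1.1034e+06 ≈ 4.5314e-06
Gain = 20 log₁₀(4.5314e-06) ≈ -106.88 dB
∠L = 0.00° − 150.36° = -150.36°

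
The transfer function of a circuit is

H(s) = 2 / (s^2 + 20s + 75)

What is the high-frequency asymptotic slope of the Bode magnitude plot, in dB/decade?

-40 dB/decade

Each pole contributes −20 dB/decade at high frequency; each zero contributes +20 dB/decade.
Net: 0 zero(s) − 2 pole(s) → -40 dB/decade.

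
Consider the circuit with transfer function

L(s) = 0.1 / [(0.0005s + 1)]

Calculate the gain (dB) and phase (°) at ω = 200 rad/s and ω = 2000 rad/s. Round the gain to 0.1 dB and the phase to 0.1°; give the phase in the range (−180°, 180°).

At ω = 200 rad/s:
pole (1 + j200·0.0005) = 1 + j0.1 → |·| ≈ 1.005, ∠ ≈ 5.71°
|L| = 0.1 · 1 / (1.005) ≈ 0.099502
Gain = 20 log₁₀(0.099502) ≈ -20.04 dB
∠L = (0°) − (5.71°) = -5.71°

At ω = 2000 rad/s:
pole (1 + j2000·0.0005) = 1 + j1 → |·| ≈ 1.4142, ∠ ≈ 45.00°
|L| = 0.1 · 1 / (1.4142) ≈ 0.070711
Gain = 20 log₁₀(0.070711) ≈ -23.01 dB
∠L = (0°) − (45.00°) = -45.00°

ω = 200: -20.0 dB, -5.7°; ω = 2000: -23.0 dB, -45.0°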